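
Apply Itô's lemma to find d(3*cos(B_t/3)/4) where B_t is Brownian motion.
d(3*cos(B_t/3)/4) = (-cos(B_t/3)/24) dt + (-sin(B_t/3)/4) dB_t

Itô's formula for f(B_t) gives d f(B_t) = f'(B_t) dB_t + (1/2) f''(B_t) dt. Compute derivatives of f(x) = 3*cos(x/3)/4:
  f'(x)  = -sin(x/3)/4
  f''(x) = -cos(x/3)/12
Substitute x = B_t and multiply the f'' term by 1/2:
  drift     = (1/2) * (-cos(x/3)/12) evaluated at B_t = -cos(B_t/3)/24
  diffusion = (-sin(x/3)/4) evaluated at B_t = -sin(B_t/3)/4
Therefore d(3*cos(B_t/3)/4) = (-cos(B_t/3)/24) dt + (-sin(B_t/3)/4) dB_t.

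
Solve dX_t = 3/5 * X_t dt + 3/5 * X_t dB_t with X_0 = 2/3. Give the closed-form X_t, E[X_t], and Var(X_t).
X_t = 2/3 * exp((21/50) t + (3/5) B_t); E[X_t] = 2*exp(3*t/5)/3; Var(X_t) = 4*(exp(9*t/25) - 1)*exp(6*t/5)/9

For GBM dX = mu X dt + sigma X dB with X_0 = x_0, apply Itô to Y = log X: dY = (mu - sigma^2/2) dt + sigma dB, so Y_t = log(x_0) + (mu - sigma^2/2) t + sigma B_t and hence X_t = x_0 * exp((mu - sigma^2/2) t + sigma B_t).
With mu = 3/5, sigma = 3/5, x_0 = 2/3, this gives:
  X_t = 2/3 * exp((21/50) * t + (3/5) * B_t).
Since sigma*B_t ~ Normal(0, sigma^2 t), E[exp(sigma*B_t)] = exp(sigma^2 t / 2); so E[X_t] = x_0 * exp((mu - sigma^2/2) t) * exp(sigma^2 t / 2) = x_0 * exp(mu t) = 2*exp(3*t/5)/3.
Var(X_t) = E[X_t^2] - (E[X_t])^2 = x_0^2 * exp(2 mu t) * (exp(sigma^2 t) - 1) = 4*(exp(9*t/25) - 1)*exp(6*t/5)/9.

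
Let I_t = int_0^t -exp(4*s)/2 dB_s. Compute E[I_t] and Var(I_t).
E[I_t] = 0; Var(I_t) = exp(8*t)/32 - 1/32

The Itô integral of a deterministic integrand f(s) has mean 0 because each increment f(s) * (B_{s+ds} - B_s) has mean 0. By the Itô isometry:
  Var( int_0^t f(s) dB_s ) = E[ (int_0^t f(s) dB_s)^2 ] = int_0^t f(s)^2 ds.
Here f(s) = -exp(4*s)/2, so f(s)^2 = exp(8*s)/4. Integrate:
  int_0^t (exp(8*s)/4) ds = exp(8*t)/32 - 1/32.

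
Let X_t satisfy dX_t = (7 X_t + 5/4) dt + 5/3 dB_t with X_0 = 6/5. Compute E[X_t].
E[X_t] = 193*exp(7*t)/140 - 5/28

Taking expectations and using E[dB_t] = 0, the mean m(t) = E[X_t] satisfies the ODE m'(t) = a m(t) + b with m(0) = x_0. With a = 7, b = 5/4, x_0 = 6/5, the solution is
  m(t) = x_0 * exp(a t) + (b/a) * (exp(a t) - 1)
       = (6/5) * exp(7 t) + ((5/4)/7) * (exp(7 t) - 1)
       = 193*exp(7*t)/140 - 5/28.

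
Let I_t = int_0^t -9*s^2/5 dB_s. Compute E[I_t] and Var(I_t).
E[I_t] = 0; Var(I_t) = 81*t^5/125

The Itô integral of a deterministic integrand f(s) has mean 0 because each increment f(s) * (B_{s+ds} - B_s) has mean 0. By the Itô isometry:
  Var( int_0^t f(s) dB_s ) = E[ (int_0^t f(s) dB_s)^2 ] = int_0^t f(s)^2 ds.
Here f(s) = -9*s^2/5, so f(s)^2 = 81*s^4/25. Integrate:
  int_0^t (81*s^4/25) ds = 81*t^5/125.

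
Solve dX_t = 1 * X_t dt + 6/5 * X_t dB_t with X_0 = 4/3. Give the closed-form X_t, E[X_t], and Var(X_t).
X_t = 4/3 * exp((7/25) t + (6/5) B_t); E[X_t] = 4*exp(t)/3; Var(X_t) = 16*(exp(36*t/25) - 1)*exp(2*t)/9

For GBM dX = mu X dt + sigma X dB with X_0 = x_0, apply Itô to Y = log X: dY = (mu - sigma^2/2) dt + sigma dB, so Y_t = log(x_0) + (mu - sigma^2/2) t + sigma B_t and hence X_t = x_0 * exp((mu - sigma^2/2) t + sigma B_t).
With mu = 1, sigma = 6/5, x_0 = 4/3, this gives:
  X_t = 4/3 * exp((7/25) * t + (6/5) * B_t).
Since sigma*B_t ~ Normal(0, sigma^2 t), E[exp(sigma*B_t)] = exp(sigma^2 t / 2); so E[X_t] = x_0 * exp((mu - sigma^2/2) t) * exp(sigma^2 t / 2) = x_0 * exp(mu t) = 4*exp(t)/3.
Var(X_t) = E[X_t^2] - (E[X_t])^2 = x_0^2 * exp(2 mu t) * (exp(sigma^2 t) - 1) = 16*(exp(36*t/25) - 1)*exp(2*t)/9.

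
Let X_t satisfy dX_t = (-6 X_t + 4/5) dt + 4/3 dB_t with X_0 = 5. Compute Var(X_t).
Var(X_t) = 4/27 - 4*exp(-12*t)/27

The variance V(t) = Var(X_t) satisfies V'(t) = 2 a V(t) + c^2 with V(0) = 0 (drift coefficient is linear in X, diffusion is constant). With a = -6, c = 4/3, the solution is
  V(t) = (c^2 / (2 a)) * (exp(2 a t) - 1)
       = ((4/3)^2 / (2*(-6))) * (exp((-12) t) - 1)
       = 4/27 - 4*exp(-12*t)/27.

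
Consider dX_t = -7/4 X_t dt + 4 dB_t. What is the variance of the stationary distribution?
lim Var(X_t) = 32/7

The OU SDE dX = -theta X dt + sigma dB admits the integrating factor exp(theta t): d(exp(theta t) X_t) = sigma exp(theta t) dB_t. Integrating from 0 to t gives X_t = x_0 * exp(-theta t) + sigma * int_0^t exp(-theta (t-s)) dB_s for any initial x_0. The Itô integral has variance (by the Itô isometry) sigma^2 * int_0^t exp(-2 theta (t - s)) ds = sigma^2 * (1 - exp(-2 theta t)) / (2 theta), independent of x_0.
With theta = 7/4, sigma = 4:
  Var(X_t) = (4)^2 * (1 - exp(-2*7/4 t)) / (2 * 7/4) = 32/7 - 32*exp(-7*t/2)/7.
As t -> infinity, exp(-2*7/4 t) -> 0, so the stationary variance is sigma^2 / (2 theta) = 32/7.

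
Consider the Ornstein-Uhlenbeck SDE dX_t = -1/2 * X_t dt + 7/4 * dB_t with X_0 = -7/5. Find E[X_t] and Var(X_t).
E[X_t] = -7*exp(-t/2)/5; Var(X_t) = 49/16 - 49*exp(-t)/16

The OU SDE dX = -theta X dt + sigma dB admits the integrating factor exp(theta t): d(exp(theta t) X_t) = sigma exp(theta t) dB_t. Integrating from 0 to t:
  X_t = x_0 * exp(-theta t) + sigma * int_0^t exp(-theta (t-s)) dB_s.
The Itô integral has mean 0 and (by the Itô isometry) variance sigma^2 * int_0^t exp(-2 theta (t - s)) ds = sigma^2 * (1 - exp(-2 theta t)) / (2 theta).
With theta = 1/2, sigma = 7/4, x_0 = -7/5:
  E[X_t] = -7/5 * exp(-1/2 t) = -7*exp(-t/2)/5
  Var(X_t) = (7/4)^2 * (1 - exp(-2*1/2 t)) / (2 * 1/2) = 49/16 - 49*exp(-t)/16.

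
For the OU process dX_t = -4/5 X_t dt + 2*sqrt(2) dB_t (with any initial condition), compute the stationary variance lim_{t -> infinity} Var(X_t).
lim Var(X_t) = 5

The OU SDE dX = -theta X dt + sigma dB admits the integrating factor exp(theta t): d(exp(theta t) X_t) = sigma exp(theta t) dB_t. Integrating from 0 to t gives X_t = x_0 * exp(-theta t) + sigma * int_0^t exp(-theta (t-s)) dB_s for any initial x_0. The Itô integral has variance (by the Itô isometry) sigma^2 * int_0^t exp(-2 theta (t - s)) ds = sigma^2 * (1 - exp(-2 theta t)) / (2 theta), independent of x_0.
With theta = 4/5, sigma = 2*sqrt(2):
  Var(X_t) = (2*sqrt(2))^2 * (1 - exp(-2*4/5 t)) / (2 * 4/5) = 5 - 5*exp(-8*t/5).
As t -> infinity, exp(-2*4/5 t) -> 0, so the stationary variance is sigma^2 / (2 theta) = 5.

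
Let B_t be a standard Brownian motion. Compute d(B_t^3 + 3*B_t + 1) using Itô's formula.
d(B_t^3 + 3*B_t + 1) = (3*B_t) dt + (3*B_t^2 + 3) dB_t

Itô's formula for f(B_t) gives d f(B_t) = f'(B_t) dB_t + (1/2) f''(B_t) dt. Compute derivatives of f(x) = x^3 + 3*x + 1:
  f'(x)  = 3*x^2 + 3
  f''(x) = 6*x
Substitute x = B_t and multiply the f'' term by 1/2:
  drift     = (1/2) * (6*x) evaluated at B_t = 3*B_t
  diffusion = (3*x^2 + 3) evaluated at B_t = 3*B_t^2 + 3
Therefore d(B_t^3 + 3*B_t + 1) = (3*B_t) dt + (3*B_t^2 + 3) dB_t.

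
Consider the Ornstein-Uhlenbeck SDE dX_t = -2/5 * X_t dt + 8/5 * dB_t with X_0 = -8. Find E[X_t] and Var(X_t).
E[X_t] = -8*exp(-2*t/5); Var(X_t) = 16/5 - 16*exp(-4*t/5)/5

The OU SDE dX = -theta X dt + sigma dB admits the integrating factor exp(theta t): d(exp(theta t) X_t) = sigma exp(theta t) dB_t. Integrating from 0 to t:
  X_t = x_0 * exp(-theta t) + sigma * int_0^t exp(-theta (t-s)) dB_s.
The Itô integral has mean 0 and (by the Itô isometry) variance sigma^2 * int_0^t exp(-2 theta (t - s)) ds = sigma^2 * (1 - exp(-2 theta t)) / (2 theta).
With theta = 2/5, sigma = 8/5, x_0 = -8:
  E[X_t] = -8 * exp(-2/5 t) = -8*exp(-2*t/5)
  Var(X_t) = (8/5)^2 * (1 - exp(-2*2/5 t)) / (2 * 2/5) = 16/5 - 16*exp(-4*t/5)/5.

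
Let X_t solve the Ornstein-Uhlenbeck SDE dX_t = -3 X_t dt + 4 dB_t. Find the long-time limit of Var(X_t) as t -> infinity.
lim Var(X_t) = 8/3

The OU SDE dX = -theta X dt + sigma dB admits the integrating factor exp(theta t): d(exp(theta t) X_t) = sigma exp(theta t) dB_t. Integrating from 0 to t gives X_t = x_0 * exp(-theta t) + sigma * int_0^t exp(-theta (t-s)) dB_s for any initial x_0. The Itô integral has variance (by the Itô isometry) sigma^2 * int_0^t exp(-2 theta (t - s)) ds = sigma^2 * (1 - exp(-2 theta t)) / (2 theta), independent of x_0.
With theta = 3, sigma = 4:
  Var(X_t) = (4)^2 * (1 - exp(-2*3 t)) / (2 * 3) = 8/3 - 8*exp(-6*t)/3.
As t -> infinity, exp(-2*3 t) -> 0, so the stationary variance is sigma^2 / (2 theta) = 8/3.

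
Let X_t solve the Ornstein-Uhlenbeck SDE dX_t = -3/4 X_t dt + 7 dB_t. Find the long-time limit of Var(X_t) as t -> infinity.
lim Var(X_t) = 98/3

The OU SDE dX = -theta X dt + sigma dB admits the integrating factor exp(theta t): d(exp(theta t) X_t) = sigma exp(theta t) dB_t. Integrating from 0 to t gives X_t = x_0 * exp(-theta t) + sigma * int_0^t exp(-theta (t-s)) dB_s for any initial x_0. The Itô integral has variance (by the Itô isometry) sigma^2 * int_0^t exp(-2 theta (t - s)) ds = sigma^2 * (1 - exp(-2 theta t)) / (2 theta), independent of x_0.
With theta = 3/4, sigma = 7:
  Var(X_t) = (7)^2 * (1 - exp(-2*3/4 t)) / (2 * 3/4) = 98/3 - 98*exp(-3*t/2)/3.
As t -> infinity, exp(-2*3/4 t) -> 0, so the stationary variance is sigma^2 / (2 theta) = 98/3.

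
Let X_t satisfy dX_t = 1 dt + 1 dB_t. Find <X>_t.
<X>_t = t

For an Itô process dX_t = a(t) dt + b(t) dB_t, the quadratic variation is <X>_t = int_0^t b(s)^2 ds (the drift term does not contribute). Here b(s) = 1, so
  b(s)^2 = 1.
Integrating from 0 to t:
  <X>_t = int_0^t (1) ds = t.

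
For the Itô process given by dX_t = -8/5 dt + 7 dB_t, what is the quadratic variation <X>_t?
<X>_t = 49*t

For an Itô process dX_t = a(t) dt + b(t) dB_t, the quadratic variation is <X>_t = int_0^t b(s)^2 ds (the drift term does not contribute). Here b(s) = 7, so
  b(s)^2 = 49.
Integrating from 0 to t:
  <X>_t = int_0^t (49) ds = 49*t.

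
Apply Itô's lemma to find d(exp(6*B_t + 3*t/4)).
d(exp(6*B_t + 3*t/4)) = (75*exp(6*B_t + 3*t/4)/4) dt + (6*exp(6*B_t + 3*t/4)) dB_t

Itô's formula for f(t, x): d f(t, B_t) = (f_t + (1/2) f_xx) dt + f_x dB_t. Compute partials of f(t, x) = exp(3*t/4 + 6*x):
  f_t(t,x)  = 3*exp(3*t/4 + 6*x)/4
  f_x(t,x)  = 6*exp(3*t/4 + 6*x)
  f_xx(t,x) = 36*exp(3*t/4 + 6*x)
Assemble drift = f_t + (1/2) f_xx = 75*exp(3*t/4 + 6*x)/4 and diffusion = f_x = 6*exp(3*t/4 + 6*x). Substituting x = B_t:
  d(exp(6*B_t + 3*t/4)) = (75*exp(6*B_t + 3*t/4)/4) dt + (6*exp(6*B_t + 3*t/4)) dB_t.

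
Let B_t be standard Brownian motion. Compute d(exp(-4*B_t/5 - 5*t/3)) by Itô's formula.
d(exp(-4*B_t/5 - 5*t/3)) = (-101*exp(-4*B_t/5 - 5*t/3)/75) dt + (-4*exp(-4*B_t/5 - 5*t/3)/5) dB_t

Itô's formula for f(t, x): d f(t, B_t) = (f_t + (1/2) f_xx) dt + f_x dB_t. Compute partials of f(t, x) = exp(-5*t/3 - 4*x/5):
  f_t(t,x)  = -5*exp(-5*t/3 - 4*x/5)/3
  f_x(t,x)  = -4*exp(-5*t/3 - 4*x/5)/5
  f_xx(t,x) = 16*exp(-5*t/3 - 4*x/5)/25
Assemble drift = f_t + (1/2) f_xx = -101*exp(-5*t/3 - 4*x/5)/75 and diffusion = f_x = -4*exp(-5*t/3 - 4*x/5)/5. Substituting x = B_t:
  d(exp(-4*B_t/5 - 5*t/3)) = (-101*exp(-4*B_t/5 - 5*t/3)/75) dt + (-4*exp(-4*B_t/5 - 5*t/3)/5) dB_t.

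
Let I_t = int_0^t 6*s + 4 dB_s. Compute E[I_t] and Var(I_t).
E[I_t] = 0; Var(I_t) = 4*t*(3*t^2 + 6*t + 4)

The Itô integral of a deterministic integrand f(s) has mean 0 because each increment f(s) * (B_{s+ds} - B_s) has mean 0. By the Itô isometry:
  Var( int_0^t f(s) dB_s ) = E[ (int_0^t f(s) dB_s)^2 ] = int_0^t f(s)^2 ds.
Here f(s) = 6*s + 4, so f(s)^2 = 4*(3*s + 2)^2. Integrate:
  int_0^t (4*(3*s + 2)^2) ds = 4*t*(3*t^2 + 6*t + 4).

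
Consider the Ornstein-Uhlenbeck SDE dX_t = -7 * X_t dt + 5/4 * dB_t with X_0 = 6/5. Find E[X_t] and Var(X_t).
E[X_t] = 6*exp(-7*t)/5; Var(X_t) = 25/224 - 25*exp(-14*t)/224

The OU SDE dX = -theta X dt + sigma dB admits the integrating factor exp(theta t): d(exp(theta t) X_t) = sigma exp(theta t) dB_t. Integrating from 0 to t:
  X_t = x_0 * exp(-theta t) + sigma * int_0^t exp(-theta (t-s)) dB_s.
The Itô integral has mean 0 and (by the Itô isometry) variance sigma^2 * int_0^t exp(-2 theta (t - s)) ds = sigma^2 * (1 - exp(-2 theta t)) / (2 theta).
With theta = 7, sigma = 5/4, x_0 = 6/5:
  E[X_t] = 6/5 * exp(-7 t) = 6*exp(-7*t)/5
  Var(X_t) = (5/4)^2 * (1 - exp(-2*7 t)) / (2 * 7) = 25/224 - 25*exp(-14*t)/224.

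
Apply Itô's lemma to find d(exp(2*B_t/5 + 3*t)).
d(exp(2*B_t/5 + 3*t)) = (77*exp(2*B_t/5 + 3*t)/25) dt + (2*exp(2*B_t/5 + 3*t)/5) dB_t

Itô's formula for f(t, x): d f(t, B_t) = (f_t + (1/2) f_xx) dt + f_x dB_t. Compute partials of f(t, x) = exp(3*t + 2*x/5):
  f_t(t,x)  = 3*exp(3*t + 2*x/5)
  f_x(t,x)  = 2*exp(3*t + 2*x/5)/5
  f_xx(t,x) = 4*exp(3*t + 2*x/5)/25
Assemble drift = f_t + (1/2) f_xx = 77*exp(3*t + 2*x/5)/25 and diffusion = f_x = 2*exp(3*t + 2*x/5)/5. Substituting x = B_t:
  d(exp(2*B_t/5 + 3*t)) = (77*exp(2*B_t/5 + 3*t)/25) dt + (2*exp(2*B_t/5 + 3*t)/5) dB_t.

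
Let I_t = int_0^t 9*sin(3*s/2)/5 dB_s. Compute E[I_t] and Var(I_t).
E[I_t] = 0; Var(I_t) = 81*t/50 - 27*sin(3*t)/50

The Itô integral of a deterministic integrand f(s) has mean 0 because each increment f(s) * (B_{s+ds} - B_s) has mean 0. By the Itô isometry:
  Var( int_0^t f(s) dB_s ) = E[ (int_0^t f(s) dB_s)^2 ] = int_0^t f(s)^2 ds.
Here f(s) = 9*sin(3*s/2)/5, so f(s)^2 = 81*sin(3*s/2)^2/25. Integrate:
  int_0^t (81*sin(3*s/2)^2/25) ds = 81*t/50 - 27*sin(3*t)/50.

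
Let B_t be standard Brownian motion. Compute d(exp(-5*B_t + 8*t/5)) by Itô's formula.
d(exp(-5*B_t + 8*t/5)) = (141*exp(-5*B_t + 8*t/5)/10) dt + (-5*exp(-5*B_t + 8*t/5)) dB_t

Itô's formula for f(t, x): d f(t, B_t) = (f_t + (1/2) f_xx) dt + f_x dB_t. Compute partials of f(t, x) = exp(8*t/5 - 5*x):
  f_t(t,x)  = 8*exp(8*t/5 - 5*x)/5
  f_x(t,x)  = -5*exp(8*t/5 - 5*x)
  f_xx(t,x) = 25*exp(8*t/5 - 5*x)
Assemble drift = f_t + (1/2) f_xx = 141*exp(8*t/5 - 5*x)/10 and diffusion = f_x = -5*exp(8*t/5 - 5*x). Substituting x = B_t:
  d(exp(-5*B_t + 8*t/5)) = (141*exp(-5*B_t + 8*t/5)/10) dt + (-5*exp(-5*B_t + 8*t/5)) dB_t.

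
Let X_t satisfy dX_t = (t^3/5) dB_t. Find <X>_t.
<X>_t = t^7/175

For an Itô process dX_t = a(t) dt + b(t) dB_t, the quadratic variation is <X>_t = int_0^t b(s)^2 ds (the drift term does not contribute). Here b(s) = s^3/5, so
  b(s)^2 = s^6/25.
Integrating from 0 to t:
  <X>_t = int_0^t (s^6/25) ds = t^7/175.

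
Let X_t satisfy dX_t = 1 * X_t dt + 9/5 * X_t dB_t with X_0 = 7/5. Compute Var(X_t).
Var(X_t) = 49*(exp(81*t/25) - 1)*exp(2*t)/25

For GBM dX = mu X dt + sigma X dB with X_0 = x_0, apply Itô to Y = log X: dY = (mu - sigma^2/2) dt + sigma dB, so Y_t = log(x_0) + (mu - sigma^2/2) t + sigma B_t and hence X_t = x_0 * exp((mu - sigma^2/2) t + sigma B_t).
With mu = 1, sigma = 9/5, x_0 = 7/5, this gives:
  X_t = 7/5 * exp((-31/50) * t + (9/5) * B_t).
Since sigma*B_t ~ Normal(0, sigma^2 t), E[exp(sigma*B_t)] = exp(sigma^2 t / 2); so E[X_t] = x_0 * exp((mu - sigma^2/2) t) * exp(sigma^2 t / 2) = x_0 * exp(mu t) = 7*exp(t)/5.
Var(X_t) = E[X_t^2] - (E[X_t])^2 = x_0^2 * exp(2 mu t) * (exp(sigma^2 t) - 1) = 49*(exp(81*t/25) - 1)*exp(2*t)/25.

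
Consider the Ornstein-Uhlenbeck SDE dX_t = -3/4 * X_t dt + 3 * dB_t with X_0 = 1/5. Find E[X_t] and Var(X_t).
E[X_t] = exp(-3*t/4)/5; Var(X_t) = 6 - 6*exp(-3*t/2)

The OU SDE dX = -theta X dt + sigma dB admits the integrating factor exp(theta t): d(exp(theta t) X_t) = sigma exp(theta t) dB_t. Integrating from 0 to t:
  X_t = x_0 * exp(-theta t) + sigma * int_0^t exp(-theta (t-s)) dB_s.
The Itô integral has mean 0 and (by the Itô isometry) variance sigma^2 * int_0^t exp(-2 theta (t - s)) ds = sigma^2 * (1 - exp(-2 theta t)) / (2 theta).
With theta = 3/4, sigma = 3, x_0 = 1/5:
  E[X_t] = 1/5 * exp(-3/4 t) = exp(-3*t/4)/5
  Var(X_t) = (3)^2 * (1 - exp(-2*3/4 t)) / (2 * 3/4) = 6 - 6*exp(-3*t/2).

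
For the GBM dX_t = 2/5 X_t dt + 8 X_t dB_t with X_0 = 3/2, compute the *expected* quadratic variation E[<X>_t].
E[<X>_t] = 20*exp(324*t/5)/9 - 20/9

<X>_t = int_0^t (8 * X_s)^2 ds. Taking expectation inside the integral: E[<X>_t] = 8^2 * int_0^t E[X_s^2] ds. For GBM, E[X_s^2] = x_0^2 * exp((2 mu + sigma^2) s). Integrating:
  E[<X>_t] = 8^2 * (3/2)^2 * (exp((2*(2/5) + 8^2) t) - 1) / (2*(2/5) + 8^2)
           = 8^2 * (3/2)^2 * (exp((324/5) t) - 1) / (324/5) = 20*exp(324*t/5)/9 - 20/9.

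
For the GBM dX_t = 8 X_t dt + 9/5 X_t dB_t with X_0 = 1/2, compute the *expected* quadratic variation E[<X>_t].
E[<X>_t] = 81*exp(481*t/25)/1924 - 81/1924

<X>_t = int_0^t ((9/5) * X_s)^2 ds. Taking expectation inside the integral: E[<X>_t] = (9/5)^2 * int_0^t E[X_s^2] ds. For GBM, E[X_s^2] = x_0^2 * exp((2 mu + sigma^2) s). Integrating:
  E[<X>_t] = (9/5)^2 * (1/2)^2 * (exp((2*8 + (9/5)^2) t) - 1) / (2*8 + (9/5)^2)
           = (9/5)^2 * (1/2)^2 * (exp((481/25) t) - 1) / (481/25) = 81*exp(481*t/25)/1924 - 81/1924.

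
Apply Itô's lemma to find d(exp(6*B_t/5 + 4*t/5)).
d(exp(6*B_t/5 + 4*t/5)) = (38*exp(6*B_t/5 + 4*t/5)/25) dt + (6*exp(6*B_t/5 + 4*t/5)/5) dB_t

Itô's formula for f(t, x): d f(t, B_t) = (f_t + (1/2) f_xx) dt + f_x dB_t. Compute partials of f(t, x) = exp(4*t/5 + 6*x/5):
  f_t(t,x)  = 4*exp(4*t/5 + 6*x/5)/5
  f_x(t,x)  = 6*exp(4*t/5 + 6*x/5)/5
  f_xx(t,x) = 36*exp(4*t/5 + 6*x/5)/25
Assemble drift = f_t + (1/2) f_xx = 38*exp(4*t/5 + 6*x/5)/25 and diffusion = f_x = 6*exp(4*t/5 + 6*x/5)/5. Substituting x = B_t:
  d(exp(6*B_t/5 + 4*t/5)) = (38*exp(6*B_t/5 + 4*t/5)/25) dt + (6*exp(6*B_t/5 + 4*t/5)/5) dB_t.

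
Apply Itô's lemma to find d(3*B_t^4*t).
d(3*B_t^4*t) = (3*B_t^2*(B_t^2 + 6*t)) dt + (12*B_t^3*t) dB_t

Itô's formula for f(t, x): d f(t, B_t) = (f_t + (1/2) f_xx) dt + f_x dB_t. Compute partials of f(t, x) = 3*t*x^4:
  f_t(t,x)  = 3*x^4
  f_x(t,x)  = 12*t*x^3
  f_xx(t,x) = 36*t*x^2
Assemble drift = f_t + (1/2) f_xx = 3*x^2*(6*t + x^2) and diffusion = f_x = 12*t*x^3. Substituting x = B_t:
  d(3*B_t^4*t) = (3*B_t^2*(B_t^2 + 6*t)) dt + (12*B_t^3*t) dB_t.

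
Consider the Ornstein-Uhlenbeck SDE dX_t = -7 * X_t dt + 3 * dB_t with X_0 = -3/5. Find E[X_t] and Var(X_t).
E[X_t] = -3*exp(-7*t)/5; Var(X_t) = 9/14 - 9*exp(-14*t)/14

The OU SDE dX = -theta X dt + sigma dB admits the integrating factor exp(theta t): d(exp(theta t) X_t) = sigma exp(theta t) dB_t. Integrating from 0 to t:
  X_t = x_0 * exp(-theta t) + sigma * int_0^t exp(-theta (t-s)) dB_s.
The Itô integral has mean 0 and (by the Itô isometry) variance sigma^2 * int_0^t exp(-2 theta (t - s)) ds = sigma^2 * (1 - exp(-2 theta t)) / (2 theta).
With theta = 7, sigma = 3, x_0 = -3/5:
  E[X_t] = -3/5 * exp(-7 t) = -3*exp(-7*t)/5
  Var(X_t) = (3)^2 * (1 - exp(-2*7 t)) / (2 * 7) = 9/14 - 9*exp(-14*t)/14.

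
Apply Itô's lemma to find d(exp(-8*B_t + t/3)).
d(exp(-8*B_t + t/3)) = (97*exp(-8*B_t + t/3)/3) dt + (-8*exp(-8*B_t + t/3)) dB_t

Itô's formula for f(t, x): d f(t, B_t) = (f_t + (1/2) f_xx) dt + f_x dB_t. Compute partials of f(t, x) = exp(t/3 - 8*x):
  f_t(t,x)  = exp(t/3 - 8*x)/3
  f_x(t,x)  = -8*exp(t/3 - 8*x)
  f_xx(t,x) = 64*exp(t/3 - 8*x)
Assemble drift = f_t + (1/2) f_xx = 97*exp(t/3 - 8*x)/3 and diffusion = f_x = -8*exp(t/3 - 8*x). Substituting x = B_t:
  d(exp(-8*B_t + t/3)) = (97*exp(-8*B_t + t/3)/3) dt + (-8*exp(-8*B_t + t/3)) dB_t.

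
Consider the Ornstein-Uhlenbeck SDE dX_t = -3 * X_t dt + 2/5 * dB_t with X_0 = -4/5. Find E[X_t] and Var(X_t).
E[X_t] = -4*exp(-3*t)/5; Var(X_t) = 2/75 - 2*exp(-6*t)/75

The OU SDE dX = -theta X dt + sigma dB admits the integrating factor exp(theta t): d(exp(theta t) X_t) = sigma exp(theta t) dB_t. Integrating from 0 to t:
  X_t = x_0 * exp(-theta t) + sigma * int_0^t exp(-theta (t-s)) dB_s.
The Itô integral has mean 0 and (by the Itô isometry) variance sigma^2 * int_0^t exp(-2 theta (t - s)) ds = sigma^2 * (1 - exp(-2 theta t)) / (2 theta).
With theta = 3, sigma = 2/5, x_0 = -4/5:
  E[X_t] = -4/5 * exp(-3 t) = -4*exp(-3*t)/5
  Var(X_t) = (2/5)^2 * (1 - exp(-2*3 t)) / (2 * 3) = 2/75 - 2*exp(-6*t)/75.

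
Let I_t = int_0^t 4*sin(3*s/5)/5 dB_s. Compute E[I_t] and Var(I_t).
E[I_t] = 0; Var(I_t) = 8*t/25 - 4*sin(6*t/5)/15

The Itô integral of a deterministic integrand f(s) has mean 0 because each increment f(s) * (B_{s+ds} - B_s) has mean 0. By the Itô isometry:
  Var( int_0^t f(s) dB_s ) = E[ (int_0^t f(s) dB_s)^2 ] = int_0^t f(s)^2 ds.
Here f(s) = 4*sin(3*s/5)/5, so f(s)^2 = 16*sin(3*s/5)^2/25. Integrate:
  int_0^t (16*sin(3*s/5)^2/25) ds = 8*t/25 - 4*sin(6*t/5)/15.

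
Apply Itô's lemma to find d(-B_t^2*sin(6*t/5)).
d(-B_t^2*sin(6*t/5)) = (-6*B_t^2*cos(6*t/5)/5 - sin(6*t/5)) dt + (-2*B_t*sin(6*t/5)) dB_t

Itô's formula for f(t, x): d f(t, B_t) = (f_t + (1/2) f_xx) dt + f_x dB_t. Compute partials of f(t, x) = -x^2*sin(6*t/5):
  f_t(t,x)  = -6*x^2*cos(6*t/5)/5
  f_x(t,x)  = -2*x*sin(6*t/5)
  f_xx(t,x) = -2*sin(6*t/5)
Assemble drift = f_t + (1/2) f_xx = -6*x^2*cos(6*t/5)/5 - sin(6*t/5) and diffusion = f_x = -2*x*sin(6*t/5). Substituting x = B_t:
  d(-B_t^2*sin(6*t/5)) = (-6*B_t^2*cos(6*t/5)/5 - sin(6*t/5)) dt + (-2*B_t*sin(6*t/5)) dB_t.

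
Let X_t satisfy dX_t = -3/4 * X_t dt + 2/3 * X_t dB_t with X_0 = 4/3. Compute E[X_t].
E[X_t] = 4*exp(-3*t/4)/3

For GBM dX = mu X dt + sigma X dB with X_0 = x_0, apply Itô to Y = log X: dY = (mu - sigma^2/2) dt + sigma dB, so Y_t = log(x_0) + (mu - sigma^2/2) t + sigma B_t and hence X_t = x_0 * exp((mu - sigma^2/2) t + sigma B_t).
With mu = -3/4, sigma = 2/3, x_0 = 4/3, this gives:
  X_t = 4/3 * exp((-35/36) * t + (2/3) * B_t).
Since sigma*B_t ~ Normal(0, sigma^2 t), E[exp(sigma*B_t)] = exp(sigma^2 t / 2); so E[X_t] = x_0 * exp((mu - sigma^2/2) t) * exp(sigma^2 t / 2) = x_0 * exp(mu t) = 4*exp(-3*t/4)/3.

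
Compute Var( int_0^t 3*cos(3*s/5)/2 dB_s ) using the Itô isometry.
Var = 9*t/8 + 15*sin(6*t/5)/16

The Itô integral of a deterministic integrand f(s) has mean 0 because each increment f(s) * (B_{s+ds} - B_s) has mean 0. By the Itô isometry:
  Var( int_0^t f(s) dB_s ) = E[ (int_0^t f(s) dB_s)^2 ] = int_0^t f(s)^2 ds.
Here f(s) = 3*cos(3*s/5)/2, so f(s)^2 = 9*cos(3*s/5)^2/4. Integrate:
  int_0^t (9*cos(3*s/5)^2/4) ds = 9*t/8 + 15*sin(6*t/5)/16.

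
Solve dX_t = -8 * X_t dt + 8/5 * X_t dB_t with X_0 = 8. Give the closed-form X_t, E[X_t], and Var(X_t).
X_t = 8 * exp((-232/25) t + (8/5) B_t); E[X_t] = 8*exp(-8*t); Var(X_t) = (64*exp(64*t/25) - 64)*exp(-16*t)

For GBM dX = mu X dt + sigma X dB with X_0 = x_0, apply Itô to Y = log X: dY = (mu - sigma^2/2) dt + sigma dB, so Y_t = log(x_0) + (mu - sigma^2/2) t + sigma B_t and hence X_t = x_0 * exp((mu - sigma^2/2) t + sigma B_t).
With mu = -8, sigma = 8/5, x_0 = 8, this gives:
  X_t = 8 * exp((-232/25) * t + (8/5) * B_t).
Since sigma*B_t ~ Normal(0, sigma^2 t), E[exp(sigma*B_t)] = exp(sigma^2 t / 2); so E[X_t] = x_0 * exp((mu - sigma^2/2) t) * exp(sigma^2 t / 2) = x_0 * exp(mu t) = 8*exp(-8*t).
Var(X_t) = E[X_t^2] - (E[X_t])^2 = x_0^2 * exp(2 mu t) * (exp(sigma^2 t) - 1) = (64*exp(64*t/25) - 64)*exp(-16*t).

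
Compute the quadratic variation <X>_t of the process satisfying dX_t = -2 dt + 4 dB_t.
<X>_t = 16*t

For an Itô process dX_t = a(t) dt + b(t) dB_t, the quadratic variation is <X>_t = int_0^t b(s)^2 ds (the drift term does not contribute). Here b(s) = 4, so
  b(s)^2 = 16.
Integrating from 0 to t:
  <X>_t = int_0^t (16) ds = 16*t.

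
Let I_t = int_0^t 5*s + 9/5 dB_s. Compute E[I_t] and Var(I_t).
E[I_t] = 0; Var(I_t) = t*(625*t^2 + 675*t + 243)/75

The Itô integral of a deterministic integrand f(s) has mean 0 because each increment f(s) * (B_{s+ds} - B_s) has mean 0. By the Itô isometry:
  Var( int_0^t f(s) dB_s ) = E[ (int_0^t f(s) dB_s)^2 ] = int_0^t f(s)^2 ds.
Here f(s) = 5*s + 9/5, so f(s)^2 = (25*s + 9)^2/25. Integrate:
  int_0^t ((25*s + 9)^2/25) ds = t*(625*t^2 + 675*t + 243)/75.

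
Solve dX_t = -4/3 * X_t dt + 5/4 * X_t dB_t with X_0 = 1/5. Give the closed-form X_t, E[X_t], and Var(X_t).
X_t = 1/5 * exp((-203/96) t + (5/4) B_t); E[X_t] = exp(-4*t/3)/5; Var(X_t) = (exp(25*t/16) - 1)*exp(-8*t/3)/25

For GBM dX = mu X dt + sigma X dB with X_0 = x_0, apply Itô to Y = log X: dY = (mu - sigma^2/2) dt + sigma dB, so Y_t = log(x_0) + (mu - sigma^2/2) t + sigma B_t and hence X_t = x_0 * exp((mu - sigma^2/2) t + sigma B_t).
With mu = -4/3, sigma = 5/4, x_0 = 1/5, this gives:
  X_t = 1/5 * exp((-203/96) * t + (5/4) * B_t).
Since sigma*B_t ~ Normal(0, sigma^2 t), E[exp(sigma*B_t)] = exp(sigma^2 t / 2); so E[X_t] = x_0 * exp((mu - sigma^2/2) t) * exp(sigma^2 t / 2) = x_0 * exp(mu t) = exp(-4*t/3)/5.
Var(X_t) = E[X_t^2] - (E[X_t])^2 = x_0^2 * exp(2 mu t) * (exp(sigma^2 t) - 1) = (exp(25*t/16) - 1)*exp(-8*t/3)/25.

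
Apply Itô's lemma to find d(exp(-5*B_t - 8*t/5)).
d(exp(-5*B_t - 8*t/5)) = (109*exp(-5*B_t - 8*t/5)/10) dt + (-5*exp(-5*B_t - 8*t/5)) dB_t

Itô's formula for f(t, x): d f(t, B_t) = (f_t + (1/2) f_xx) dt + f_x dB_t. Compute partials of f(t, x) = exp(-8*t/5 - 5*x):
  f_t(t,x)  = -8*exp(-8*t/5 - 5*x)/5
  f_x(t,x)  = -5*exp(-8*t/5 - 5*x)
  f_xx(t,x) = 25*exp(-8*t/5 - 5*x)
Assemble drift = f_t + (1/2) f_xx = 109*exp(-8*t/5 - 5*x)/10 and diffusion = f_x = -5*exp(-8*t/5 - 5*x). Substituting x = B_t:
  d(exp(-5*B_t - 8*t/5)) = (109*exp(-5*B_t - 8*t/5)/10) dt + (-5*exp(-5*B_t - 8*t/5)) dB_t.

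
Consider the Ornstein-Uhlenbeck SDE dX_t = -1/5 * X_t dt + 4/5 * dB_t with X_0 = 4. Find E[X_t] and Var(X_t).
E[X_t] = 4*exp(-t/5); Var(X_t) = 8/5 - 8*exp(-2*t/5)/5

The OU SDE dX = -theta X dt + sigma dB admits the integrating factor exp(theta t): d(exp(theta t) X_t) = sigma exp(theta t) dB_t. Integrating from 0 to t:
  X_t = x_0 * exp(-theta t) + sigma * int_0^t exp(-theta (t-s)) dB_s.
The Itô integral has mean 0 and (by the Itô isometry) variance sigma^2 * int_0^t exp(-2 theta (t - s)) ds = sigma^2 * (1 - exp(-2 theta t)) / (2 theta).
With theta = 1/5, sigma = 4/5, x_0 = 4:
  E[X_t] = 4 * exp(-1/5 t) = 4*exp(-t/5)
  Var(X_t) = (4/5)^2 * (1 - exp(-2*1/5 t)) / (2 * 1/5) = 8/5 - 8*exp(-2*t/5)/5.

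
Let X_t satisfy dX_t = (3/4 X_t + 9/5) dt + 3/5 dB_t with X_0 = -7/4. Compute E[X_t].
E[X_t] = 13*exp(3*t/4)/20 - 12/5

Taking expectations and using E[dB_t] = 0, the mean m(t) = E[X_t] satisfies the ODE m'(t) = a m(t) + b with m(0) = x_0. With a = 3/4, b = 9/5, x_0 = -7/4, the solution is
  m(t) = x_0 * exp(a t) + (b/a) * (exp(a t) - 1)
       = (-7/4) * exp((3/4) t) + ((9/5)/(3/4)) * (exp((3/4) t) - 1)
       = 13*exp(3*t/4)/20 - 12/5.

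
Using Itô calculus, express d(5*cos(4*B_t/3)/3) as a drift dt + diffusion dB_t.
d(5*cos(4*B_t/3)/3) = (-40*cos(4*B_t/3)/27) dt + (-20*sin(4*B_t/3)/9) dB_t

Itô's formula for f(B_t) gives d f(B_t) = f'(B_t) dB_t + (1/2) f''(B_t) dt. Compute derivatives of f(x) = 5*cos(4*x/3)/3:
  f'(x)  = -20*sin(4*x/3)/9
  f''(x) = -80*cos(4*x/3)/27
Substitute x = B_t and multiply the f'' term by 1/2:
  drift     = (1/2) * (-80*cos(4*x/3)/27) evaluated at B_t = -40*cos(4*B_t/3)/27
  diffusion = (-20*sin(4*x/3)/9) evaluated at B_t = -20*sin(4*B_t/3)/9
Therefore d(5*cos(4*B_t/3)/3) = (-40*cos(4*B_t/3)/27) dt + (-20*sin(4*B_t/3)/9) dB_t.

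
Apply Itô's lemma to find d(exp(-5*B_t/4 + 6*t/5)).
d(exp(-5*B_t/4 + 6*t/5)) = (317*exp(-5*B_t/4 + 6*t/5)/160) dt + (-5*exp(-5*B_t/4 + 6*t/5)/4) dB_t

Itô's formula for f(t, x): d f(t, B_t) = (f_t + (1/2) f_xx) dt + f_x dB_t. Compute partials of f(t, x) = exp(6*t/5 - 5*x/4):
  f_t(t,x)  = 6*exp(6*t/5 - 5*x/4)/5
  f_x(t,x)  = -5*exp(6*t/5 - 5*x/4)/4
  f_xx(t,x) = 25*exp(6*t/5 - 5*x/4)/16
Assemble drift = f_t + (1/2) f_xx = 317*exp(6*t/5 - 5*x/4)/160 and diffusion = f_x = -5*exp(6*t/5 - 5*x/4)/4. Substituting x = B_t:
  d(exp(-5*B_t/4 + 6*t/5)) = (317*exp(-5*B_t/4 + 6*t/5)/160) dt + (-5*exp(-5*B_t/4 + 6*t/5)/4) dB_t.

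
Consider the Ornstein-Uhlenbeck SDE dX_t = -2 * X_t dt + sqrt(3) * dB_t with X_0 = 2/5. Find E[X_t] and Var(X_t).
E[X_t] = 2*exp(-2*t)/5; Var(X_t) = 3/4 - 3*exp(-4*t)/4

The OU SDE dX = -theta X dt + sigma dB admits the integrating factor exp(theta t): d(exp(theta t) X_t) = sigma exp(theta t) dB_t. Integrating from 0 to t:
  X_t = x_0 * exp(-theta t) + sigma * int_0^t exp(-theta (t-s)) dB_s.
The Itô integral has mean 0 and (by the Itô isometry) variance sigma^2 * int_0^t exp(-2 theta (t - s)) ds = sigma^2 * (1 - exp(-2 theta t)) / (2 theta).
With theta = 2, sigma = sqrt(3), x_0 = 2/5:
  E[X_t] = 2/5 * exp(-2 t) = 2*exp(-2*t)/5
  Var(X_t) = (sqrt(3))^2 * (1 - exp(-2*2 t)) / (2 * 2) = 3/4 - 3*exp(-4*t)/4.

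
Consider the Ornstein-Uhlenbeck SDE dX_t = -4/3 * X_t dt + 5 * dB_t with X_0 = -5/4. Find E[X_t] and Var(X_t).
E[X_t] = -5*exp(-4*t/3)/4; Var(X_t) = 75/8 - 75*exp(-8*t/3)/8

The OU SDE dX = -theta X dt + sigma dB admits the integrating factor exp(theta t): d(exp(theta t) X_t) = sigma exp(theta t) dB_t. Integrating from 0 to t:
  X_t = x_0 * exp(-theta t) + sigma * int_0^t exp(-theta (t-s)) dB_s.
The Itô integral has mean 0 and (by the Itô isometry) variance sigma^2 * int_0^t exp(-2 theta (t - s)) ds = sigma^2 * (1 - exp(-2 theta t)) / (2 theta).
With theta = 4/3, sigma = 5, x_0 = -5/4:
  E[X_t] = -5/4 * exp(-4/3 t) = -5*exp(-4*t/3)/4
  Var(X_t) = (5)^2 * (1 - exp(-2*4/3 t)) / (2 * 4/3) = 75/8 - 75*exp(-8*t/3)/8.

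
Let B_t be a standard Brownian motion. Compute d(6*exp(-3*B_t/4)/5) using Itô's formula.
d(6*exp(-3*B_t/4)/5) = (27*exp(-3*B_t/4)/80) dt + (-9*exp(-3*B_t/4)/10) dB_t

Itô's formula for f(B_t) gives d f(B_t) = f'(B_t) dB_t + (1/2) f''(B_t) dt. Compute derivatives of f(x) = 6*exp(-3*x/4)/5:
  f'(x)  = -9*exp(-3*x/4)/10
  f''(x) = 27*exp(-3*x/4)/40
Substitute x = B_t and multiply the f'' term by 1/2:
  drift     = (1/2) * (27*exp(-3*x/4)/40) evaluated at B_t = 27*exp(-3*B_t/4)/80
  diffusion = (-9*exp(-3*x/4)/10) evaluated at B_t = -9*exp(-3*B_t/4)/10
Therefore d(6*exp(-3*B_t/4)/5) = (27*exp(-3*B_t/4)/80) dt + (-9*exp(-3*B_t/4)/10) dB_t.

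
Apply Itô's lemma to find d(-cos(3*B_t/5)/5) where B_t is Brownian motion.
d(-cos(3*B_t/5)/5) = (9*cos(3*B_t/5)/250) dt + (3*sin(3*B_t/5)/25) dB_t

Itô's formula for f(B_t) gives d f(B_t) = f'(B_t) dB_t + (1/2) f''(B_t) dt. Compute derivatives of f(x) = -cos(3*x/5)/5:
  f'(x)  = 3*sin(3*x/5)/25
  f''(x) = 9*cos(3*x/5)/125
Substitute x = B_t and multiply the f'' term by 1/2:
  drift     = (1/2) * (9*cos(3*x/5)/125) evaluated at B_t = 9*cos(3*B_t/5)/250
  diffusion = (3*sin(3*x/5)/25) evaluated at B_t = 3*sin(3*B_t/5)/25
Therefore d(-cos(3*B_t/5)/5) = (9*cos(3*B_t/5)/250) dt + (3*sin(3*B_t/5)/25) dB_t.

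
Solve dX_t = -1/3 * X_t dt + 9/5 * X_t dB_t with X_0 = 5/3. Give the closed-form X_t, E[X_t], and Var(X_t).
X_t = 5/3 * exp((-293/150) t + (9/5) B_t); E[X_t] = 5*exp(-t/3)/3; Var(X_t) = (25*exp(81*t/25) - 25)*exp(-2*t/3)/9

For GBM dX = mu X dt + sigma X dB with X_0 = x_0, apply Itô to Y = log X: dY = (mu - sigma^2/2) dt + sigma dB, so Y_t = log(x_0) + (mu - sigma^2/2) t + sigma B_t and hence X_t = x_0 * exp((mu - sigma^2/2) t + sigma B_t).
With mu = -1/3, sigma = 9/5, x_0 = 5/3, this gives:
  X_t = 5/3 * exp((-293/150) * t + (9/5) * B_t).
Since sigma*B_t ~ Normal(0, sigma^2 t), E[exp(sigma*B_t)] = exp(sigma^2 t / 2); so E[X_t] = x_0 * exp((mu - sigma^2/2) t) * exp(sigma^2 t / 2) = x_0 * exp(mu t) = 5*exp(-t/3)/3.
Var(X_t) = E[X_t^2] - (E[X_t])^2 = x_0^2 * exp(2 mu t) * (exp(sigma^2 t) - 1) = (25*exp(81*t/25) - 25)*exp(-2*t/3)/9.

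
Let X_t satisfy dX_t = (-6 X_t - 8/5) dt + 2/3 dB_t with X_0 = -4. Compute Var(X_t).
Var(X_t) = 1/27 - exp(-12*t)/27

The variance V(t) = Var(X_t) satisfies V'(t) = 2 a V(t) + c^2 with V(0) = 0 (drift coefficient is linear in X, diffusion is constant). With a = -6, c = 2/3, the solution is
  V(t) = (c^2 / (2 a)) * (exp(2 a t) - 1)
       = ((2/3)^2 / (2*(-6))) * (exp((-12) t) - 1)
       = 1/27 - exp(-12*t)/27.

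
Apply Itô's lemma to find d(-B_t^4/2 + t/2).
d(-B_t^4/2 + t/2) = (1/2 - 3*B_t^2) dt + (-2*B_t^3) dB_t

Itô's formula for f(t, x): d f(t, B_t) = (f_t + (1/2) f_xx) dt + f_x dB_t. Compute partials of f(t, x) = t/2 - x^4/2:
  f_t(t,x)  = 1/2
  f_x(t,x)  = -2*x^3
  f_xx(t,x) = -6*x^2
Assemble drift = f_t + (1/2) f_xx = 1/2 - 3*x^2 and diffusion = f_x = -2*x^3. Substituting x = B_t:
  d(-B_t^4/2 + t/2) = (1/2 - 3*B_t^2) dt + (-2*B_t^3) dB_t.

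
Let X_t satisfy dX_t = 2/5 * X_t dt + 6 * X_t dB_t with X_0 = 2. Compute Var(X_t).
Var(X_t) = 4*(exp(36*t) - 1)*exp(4*t/5)

For GBM dX = mu X dt + sigma X dB with X_0 = x_0, apply Itô to Y = log X: dY = (mu - sigma^2/2) dt + sigma dB, so Y_t = log(x_0) + (mu - sigma^2/2) t + sigma B_t and hence X_t = x_0 * exp((mu - sigma^2/2) t + sigma B_t).
With mu = 2/5, sigma = 6, x_0 = 2, this gives:
  X_t = 2 * exp((-88/5) * t + (6) * B_t).
Since sigma*B_t ~ Normal(0, sigma^2 t), E[exp(sigma*B_t)] = exp(sigma^2 t / 2); so E[X_t] = x_0 * exp((mu - sigma^2/2) t) * exp(sigma^2 t / 2) = x_0 * exp(mu t) = 2*exp(2*t/5).
Var(X_t) = E[X_t^2] - (E[X_t])^2 = x_0^2 * exp(2 mu t) * (exp(sigma^2 t) - 1) = 4*(exp(36*t) - 1)*exp(4*t/5).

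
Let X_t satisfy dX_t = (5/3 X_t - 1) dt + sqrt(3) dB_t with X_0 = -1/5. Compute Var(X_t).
Var(X_t) = 9*exp(10*t/3)/10 - 9/10

The variance V(t) = Var(X_t) satisfies V'(t) = 2 a V(t) + c^2 with V(0) = 0 (drift coefficient is linear in X, diffusion is constant). With a = 5/3, c = sqrt(3), the solution is
  V(t) = (c^2 / (2 a)) * (exp(2 a t) - 1)
       = (sqrt(3)^2 / (2*(5/3))) * (exp((10/3) t) - 1)
       = 9*exp(10*t/3)/10 - 9/10.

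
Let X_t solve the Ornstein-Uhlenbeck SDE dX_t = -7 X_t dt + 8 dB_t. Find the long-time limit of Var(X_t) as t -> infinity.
lim Var(X_t) = 32/7

The OU SDE dX = -theta X dt + sigma dB admits the integrating factor exp(theta t): d(exp(theta t) X_t) = sigma exp(theta t) dB_t. Integrating from 0 to t gives X_t = x_0 * exp(-theta t) + sigma * int_0^t exp(-theta (t-s)) dB_s for any initial x_0. The Itô integral has variance (by the Itô isometry) sigma^2 * int_0^t exp(-2 theta (t - s)) ds = sigma^2 * (1 - exp(-2 theta t)) / (2 theta), independent of x_0.
With theta = 7, sigma = 8:
  Var(X_t) = (8)^2 * (1 - exp(-2*7 t)) / (2 * 7) = 32/7 - 32*exp(-14*t)/7.
As t -> infinity, exp(-2*7 t) -> 0, so the stationary variance is sigma^2 / (2 theta) = 32/7.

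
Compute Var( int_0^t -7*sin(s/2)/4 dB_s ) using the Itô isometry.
Var = 49*t/32 - 49*sin(t)/32

The Itô integral of a deterministic integrand f(s) has mean 0 because each increment f(s) * (B_{s+ds} - B_s) has mean 0. By the Itô isometry:
  Var( int_0^t f(s) dB_s ) = E[ (int_0^t f(s) dB_s)^2 ] = int_0^t f(s)^2 ds.
Here f(s) = -7*sin(s/2)/4, so f(s)^2 = 49*sin(s/2)^2/16. Integrate:
  int_0^t (49*sin(s/2)^2/16) ds = 49*t/32 - 49*sin(t)/32.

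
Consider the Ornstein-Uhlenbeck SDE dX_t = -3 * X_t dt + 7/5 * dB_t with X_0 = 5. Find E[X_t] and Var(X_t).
E[X_t] = 5*exp(-3*t); Var(X_t) = 49/150 - 49*exp(-6*t)/150

The OU SDE dX = -theta X dt + sigma dB admits the integrating factor exp(theta t): d(exp(theta t) X_t) = sigma exp(theta t) dB_t. Integrating from 0 to t:
  X_t = x_0 * exp(-theta t) + sigma * int_0^t exp(-theta (t-s)) dB_s.
The Itô integral has mean 0 and (by the Itô isometry) variance sigma^2 * int_0^t exp(-2 theta (t - s)) ds = sigma^2 * (1 - exp(-2 theta t)) / (2 theta).
With theta = 3, sigma = 7/5, x_0 = 5:
  E[X_t] = 5 * exp(-3 t) = 5*exp(-3*t)
  Var(X_t) = (7/5)^2 * (1 - exp(-2*3 t)) / (2 * 3) = 49/150 - 49*exp(-6*t)/150.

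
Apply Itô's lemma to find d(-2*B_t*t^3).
d(-2*B_t*t^3) = (-6*B_t*t^2) dt + (-2*t^3) dB_t

Itô's formula for f(t, x): d f(t, B_t) = (f_t + (1/2) f_xx) dt + f_x dB_t. Compute partials of f(t, x) = -2*t^3*x:
  f_t(t,x)  = -6*t^2*x
  f_x(t,x)  = -2*t^3
  f_xx(t,x) = 0
Assemble drift = f_t + (1/2) f_xx = -6*t^2*x and diffusion = f_x = -2*t^3. Substituting x = B_t:
  d(-2*B_t*t^3) = (-6*B_t*t^2) dt + (-2*t^3) dB_t.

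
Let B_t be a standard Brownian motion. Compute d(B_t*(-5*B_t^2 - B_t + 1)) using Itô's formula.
d(B_t*(-5*B_t^2 - B_t + 1)) = (-15*B_t - 1) dt + (-15*B_t^2 - 2*B_t + 1) dB_t

Itô's formula for f(B_t) gives d f(B_t) = f'(B_t) dB_t + (1/2) f''(B_t) dt. Compute derivatives of f(x) = x*(-5*x^2 - x + 1):
  f'(x)  = -15*x^2 - 2*x + 1
  f''(x) = -30*x - 2
Substitute x = B_t and multiply the f'' term by 1/2:
  drift     = (1/2) * (-30*x - 2) evaluated at B_t = -15*B_t - 1
  diffusion = (-15*x^2 - 2*x + 1) evaluated at B_t = -15*B_t^2 - 2*B_t + 1
Therefore d(B_t*(-5*B_t^2 - B_t + 1)) = (-15*B_t - 1) dt + (-15*B_t^2 - 2*B_t + 1) dB_t.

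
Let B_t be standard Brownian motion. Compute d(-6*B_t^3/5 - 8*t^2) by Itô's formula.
d(-6*B_t^3/5 - 8*t^2) = (-18*B_t/5 - 16*t) dt + (-18*B_t^2/5) dB_t

Itô's formula for f(t, x): d f(t, B_t) = (f_t + (1/2) f_xx) dt + f_x dB_t. Compute partials of f(t, x) = -8*t^2 - 6*x^3/5:
  f_t(t,x)  = -16*t
  f_x(t,x)  = -18*x^2/5
  f_xx(t,x) = -36*x/5
Assemble drift = f_t + (1/2) f_xx = -16*t - 18*x/5 and diffusion = f_x = -18*x^2/5. Substituting x = B_t:
  d(-6*B_t^3/5 - 8*t^2) = (-18*B_t/5 - 16*t) dt + (-18*B_t^2/5) dB_t.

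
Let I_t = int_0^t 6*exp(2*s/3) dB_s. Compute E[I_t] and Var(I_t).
E[I_t] = 0; Var(I_t) = 27*exp(4*t/3) - 27

The Itô integral of a deterministic integrand f(s) has mean 0 because each increment f(s) * (B_{s+ds} - B_s) has mean 0. By the Itô isometry:
  Var( int_0^t f(s) dB_s ) = E[ (int_0^t f(s) dB_s)^2 ] = int_0^t f(s)^2 ds.
Here f(s) = 6*exp(2*s/3), so f(s)^2 = 36*exp(4*s/3). Integrate:
  int_0^t (36*exp(4*s/3)) ds = 27*exp(4*t/3) - 27.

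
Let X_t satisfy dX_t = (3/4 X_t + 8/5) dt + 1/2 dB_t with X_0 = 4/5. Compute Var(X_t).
Var(X_t) = exp(3*t/2)/6 - 1/6

The variance V(t) = Var(X_t) satisfies V'(t) = 2 a V(t) + c^2 with V(0) = 0 (drift coefficient is linear in X, diffusion is constant). With a = 3/4, c = 1/2, the solution is
  V(t) = (c^2 / (2 a)) * (exp(2 a t) - 1)
       = ((1/2)^2 / (2*(3/4))) * (exp((3/2) t) - 1)
       = exp(3*t/2)/6 - 1/6.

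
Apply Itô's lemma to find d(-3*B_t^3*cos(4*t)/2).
d(-3*B_t^3*cos(4*t)/2) = (6*B_t^3*sin(4*t) - 9*B_t*cos(4*t)/2) dt + (-9*B_t^2*cos(4*t)/2) dB_t

Itô's formula for f(t, x): d f(t, B_t) = (f_t + (1/2) f_xx) dt + f_x dB_t. Compute partials of f(t, x) = -3*x^3*cos(4*t)/2:
  f_t(t,x)  = 6*x^3*sin(4*t)
  f_x(t,x)  = -9*x^2*cos(4*t)/2
  f_xx(t,x) = -9*x*cos(4*t)
Assemble drift = f_t + (1/2) f_xx = 6*x^3*sin(4*t) - 9*x*cos(4*t)/2 and diffusion = f_x = -9*x^2*cos(4*t)/2. Substituting x = B_t:
  d(-3*B_t^3*cos(4*t)/2) = (6*B_t^3*sin(4*t) - 9*B_t*cos(4*t)/2) dt + (-9*B_t^2*cos(4*t)/2) dB_t.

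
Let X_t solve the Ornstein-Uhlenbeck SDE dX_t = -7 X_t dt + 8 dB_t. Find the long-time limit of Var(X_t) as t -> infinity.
lim Var(X_t) = 32/7

The OU SDE dX = -theta X dt + sigma dB admits the integrating factor exp(theta t): d(exp(theta t) X_t) = sigma exp(theta t) dB_t. Integrating from 0 to t gives X_t = x_0 * exp(-theta t) + sigma * int_0^t exp(-theta (t-s)) dB_s for any initial x_0. The Itô integral has variance (by the Itô isometry) sigma^2 * int_0^t exp(-2 theta (t - s)) ds = sigma^2 * (1 - exp(-2 theta t)) / (2 theta), independent of x_0.
With theta = 7, sigma = 8:
  Var(X_t) = (8)^2 * (1 - exp(-2*7 t)) / (2 * 7) = 32/7 - 32*exp(-14*t)/7.
As t -> infinity, exp(-2*7 t) -> 0, so the stationary variance is sigma^2 / (2 theta) = 32/7.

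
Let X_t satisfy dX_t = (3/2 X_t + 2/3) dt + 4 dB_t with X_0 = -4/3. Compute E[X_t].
E[X_t] = -8*exp(3*t/2)/9 - 4/9

Taking expectations and using E[dB_t] = 0, the mean m(t) = E[X_t] satisfies the ODE m'(t) = a m(t) + b with m(0) = x_0. With a = 3/2, b = 2/3, x_0 = -4/3, the solution is
  m(t) = x_0 * exp(a t) + (b/a) * (exp(a t) - 1)
       = (-4/3) * exp((3/2) t) + ((2/3)/(3/2)) * (exp((3/2) t) - 1)
       = -8*exp(3*t/2)/9 - 4/9.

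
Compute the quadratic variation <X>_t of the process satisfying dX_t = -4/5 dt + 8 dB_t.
<X>_t = 64*t

For an Itô process dX_t = a(t) dt + b(t) dB_t, the quadratic variation is <X>_t = int_0^t b(s)^2 ds (the drift term does not contribute). Here b(s) = 8, so
  b(s)^2 = 64.
Integrating from 0 to t:
  <X>_t = int_0^t (64) ds = 64*t.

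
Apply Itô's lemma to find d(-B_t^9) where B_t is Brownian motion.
d(-B_t^9) = (-36*B_t^7) dt + (-9*B_t^8) dB_t

Itô's formula for f(B_t) gives d f(B_t) = f'(B_t) dB_t + (1/2) f''(B_t) dt. Compute derivatives of f(x) = -x^9:
  f'(x)  = -9*x^8
  f''(x) = -72*x^7
Substitute x = B_t and multiply the f'' term by 1/2:
  drift     = (1/2) * (-72*x^7) evaluated at B_t = -36*B_t^7
  diffusion = (-9*x^8) evaluated at B_t = -9*B_t^8
Therefore d(-B_t^9) = (-36*B_t^7) dt + (-9*B_t^8) dB_t.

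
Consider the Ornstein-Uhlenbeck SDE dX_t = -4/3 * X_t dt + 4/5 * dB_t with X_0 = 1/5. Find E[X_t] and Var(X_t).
E[X_t] = exp(-4*t/3)/5; Var(X_t) = 6/25 - 6*exp(-8*t/3)/25

The OU SDE dX = -theta X dt + sigma dB admits the integrating factor exp(theta t): d(exp(theta t) X_t) = sigma exp(theta t) dB_t. Integrating from 0 to t:
  X_t = x_0 * exp(-theta t) + sigma * int_0^t exp(-theta (t-s)) dB_s.
The Itô integral has mean 0 and (by the Itô isometry) variance sigma^2 * int_0^t exp(-2 theta (t - s)) ds = sigma^2 * (1 - exp(-2 theta t)) / (2 theta).
With theta = 4/3, sigma = 4/5, x_0 = 1/5:
  E[X_t] = 1/5 * exp(-4/3 t) = exp(-4*t/3)/5
  Var(X_t) = (4/5)^2 * (1 - exp(-2*4/3 t)) / (2 * 4/3) = 6/25 - 6*exp(-8*t/3)/25.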